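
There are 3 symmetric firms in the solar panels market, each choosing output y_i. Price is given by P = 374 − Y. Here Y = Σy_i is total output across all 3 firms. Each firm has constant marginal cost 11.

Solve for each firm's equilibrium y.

A representative firm's profit is π_i = y_i(374 − Y) − 11y_i, with Y = y_i + Σ_{j≠i} y_j.
First-order condition: 363 − 2y_i − Σ_{j≠i} y_j = 0.
Imposing symmetry (y_j = y for all j) turns Σ_{j≠i} y_j into 2y, so 363 = 4y and y = 90.75.

90.75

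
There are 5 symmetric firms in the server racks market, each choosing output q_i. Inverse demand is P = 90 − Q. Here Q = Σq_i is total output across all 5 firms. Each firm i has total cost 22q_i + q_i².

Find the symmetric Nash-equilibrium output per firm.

8.5

A representative firm's profit is π_i = q_i(90 − Q) − 22q_i − q_i², with Q = q_i + Σ_{j≠i} q_j.
First-order condition: 68 − 4q_i − Σ_{j≠i} q_j = 0.
Imposing symmetry (q_j = q for all j) turns Σ_{j≠i} q_j into 4q, so 68 = 8q and q = 8.5.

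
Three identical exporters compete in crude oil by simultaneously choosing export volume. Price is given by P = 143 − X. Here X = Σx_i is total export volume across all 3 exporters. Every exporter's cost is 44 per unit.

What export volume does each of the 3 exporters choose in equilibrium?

24.75

A representative exporter's profit is π_i = x_i(143 − X) − 44x_i, with X = x_i + Σ_{j≠i} x_j.
First-order condition: 99 − 2x_i − Σ_{j≠i} x_j = 0.
With identical exporters, set every x_j = x: then 99 − 2x − 2x = 0, i.e. x = 99/4 = 24.75.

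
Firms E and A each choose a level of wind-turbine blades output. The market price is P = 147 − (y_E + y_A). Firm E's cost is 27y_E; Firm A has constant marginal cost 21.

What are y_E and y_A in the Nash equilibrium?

38, 44

Firm E's profit: π = y_E(147 − (y_E + y_A)) − 27y_E.
∂π/∂y_E = 120 − 2y_E − y_A = 0, so y_E = 60 − 0.5y_A.
By the same steps for A: y_A = 63 − 0.5y_E.
Substituting the second reaction function into the first: y_E = 60 − 0.5(63 − 0.5y_E), which gives 0.75y_E = 28.5 ⇒ y_E = 38.
Then y_A = 63 − 0.5·38 = 44.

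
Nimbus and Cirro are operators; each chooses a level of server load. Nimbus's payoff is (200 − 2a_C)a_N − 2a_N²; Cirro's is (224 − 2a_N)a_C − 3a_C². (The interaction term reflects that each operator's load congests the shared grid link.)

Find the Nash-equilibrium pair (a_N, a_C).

37.6, 24.8

Expanding Nimbus's payoff: 200a_N − 2a_Ca_N − 2a_N².
∂π/∂a_N = 200 − 2a_C − 4a_N = 0, so a_N = 50 − 0.5a_C.
Likewise for Cirro: a_C = 112/3 − (1/3)a_N.
Substituting the second reaction function into the first: a_N = 50 − 0.5(112/3 − (1/3)a_N), which gives (5/6)a_N = 94/3 ⇒ a_N = 37.6.
Then a_C = 112/3 − (1/3)·37.6 = 24.8.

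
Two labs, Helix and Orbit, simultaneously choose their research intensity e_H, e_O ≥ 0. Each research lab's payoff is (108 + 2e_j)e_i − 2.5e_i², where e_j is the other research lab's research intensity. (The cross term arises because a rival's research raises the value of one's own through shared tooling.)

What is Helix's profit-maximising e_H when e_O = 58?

44.8

Helix's payoff is (108 + 2e_O)e_H − 2.5e_H².
∂π/∂e_H = 108 + 2e_O − 5e_H = 0, so e_H = 21.6 + 0.4e_O.
At e_O = 58: e_H = 21.6 + 0.4·58 = 44.8.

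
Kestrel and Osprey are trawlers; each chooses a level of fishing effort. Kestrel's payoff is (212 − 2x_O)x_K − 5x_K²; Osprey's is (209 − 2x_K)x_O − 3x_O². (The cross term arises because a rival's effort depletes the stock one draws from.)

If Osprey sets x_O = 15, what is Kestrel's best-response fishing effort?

Expanding Kestrel's payoff: 212x_K − 2x_Ox_K − 5x_K².
∂π/∂x_K = 212 − 2x_O − 10x_K = 0, so x_K = 21.2 − 0.2x_O.
At x_O = 15: x_K = 21.2 − 0.2·15 = 18.2.

18.2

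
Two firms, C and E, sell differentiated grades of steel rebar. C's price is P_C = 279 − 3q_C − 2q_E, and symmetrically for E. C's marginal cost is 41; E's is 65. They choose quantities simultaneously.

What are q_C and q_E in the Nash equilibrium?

31.25, 25.25

Firm C's profit: π = q_C(279 − 3q_C − 2q_E) − 41q_C.
∂π/∂q_C = 238 − 6q_C − 2q_E = 0 ⇒ q_C = 119/3 − (1/3)q_E.
Similarly q_E = 107/3 − (1/3)q_C.
Solving the two reaction functions simultaneously: (1 − (−1/3)(−1/3))q_C = 119/3 − (1/3)·(107/3), so (8/9)q_C = 250/9 and q_C = 31.25.
Then q_E = 107/3 − (1/3)·31.25 = 25.25.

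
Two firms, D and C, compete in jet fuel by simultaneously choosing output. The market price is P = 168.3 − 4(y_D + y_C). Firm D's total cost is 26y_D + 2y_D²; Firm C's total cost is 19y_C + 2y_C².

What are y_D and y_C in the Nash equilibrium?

Firm D's profit: π = y_D(168.3 − 4(y_D + y_C)) − 26y_D − 2y_D².
∂π/∂y_D = 142.3 − 12y_D − 4y_C = 0, so y_D = 1423/120 − (1/3)y_C.
By the same steps for C: y_C = 1493/120 − (1/3)y_D.
Plugging y_C into D's best response: y_D = 1423/120 − (1/3)(1493/120 − (1/3)y_D) ⇒ (8/9)y_D = 347/45, so y_D = 8.675.
Then y_C = 1493/120 − (1/3)·8.675 = 9.55.

8.675, 9.55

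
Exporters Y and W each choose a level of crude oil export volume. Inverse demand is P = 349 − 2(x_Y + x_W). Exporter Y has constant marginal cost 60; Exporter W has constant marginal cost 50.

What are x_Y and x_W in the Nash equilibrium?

Exporter Y's profit: π = x_Y(349 − 2(x_Y + x_W)) − 60x_Y.
∂π/∂x_Y = 289 − 4x_Y − 2x_W = 0, so x_Y = 72.25 − 0.5x_W.
By the same steps for W: x_W = 74.75 − 0.5x_Y.
Substituting the second reaction function into the first: x_Y = 72.25 − 0.5(74.75 − 0.5x_Y), which gives 0.75x_Y = 34.875 ⇒ x_Y = 46.5.
Then x_W = 74.75 − 0.5·46.5 = 51.5.

46.5, 51.5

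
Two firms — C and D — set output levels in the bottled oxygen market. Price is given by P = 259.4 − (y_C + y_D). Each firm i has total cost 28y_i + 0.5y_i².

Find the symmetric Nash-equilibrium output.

57.85

Firm C's profit: π = y_C(259.4 − (y_C + y_D)) − 28y_C − 0.5y_C².
∂π/∂y_C = 231.4 − 3y_C − y_D = 0, so y_C = 1157/15 − (1/3)y_D.
The game is symmetric, so in equilibrium y_D = y_C: the reaction function gives (4/3)y_C = 1157/15, hence y_C = 57.85.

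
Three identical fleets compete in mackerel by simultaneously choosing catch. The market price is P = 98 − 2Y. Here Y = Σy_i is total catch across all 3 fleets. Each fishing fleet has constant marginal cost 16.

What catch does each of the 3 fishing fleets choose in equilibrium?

A representative fishing fleet's profit is π_i = y_i(98 − 2Y) − 16y_i, with Y = y_i + Σ_{j≠i} y_j.
First-order condition: 82 − 4y_i − 2Σ_{j≠i} y_j = 0.
With identical fishing fleets, set every y_j = y: then 82 − 4y − 4y = 0, i.e. y = 82/8 = 10.25.

10.25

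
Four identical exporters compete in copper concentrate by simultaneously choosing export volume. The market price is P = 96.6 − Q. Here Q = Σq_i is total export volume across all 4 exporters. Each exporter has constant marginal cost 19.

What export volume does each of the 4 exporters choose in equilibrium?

15.52

A representative exporter's profit is π_i = q_i(96.6 − Q) − 19q_i, with Q = q_i + Σ_{j≠i} q_j.
First-order condition: 77.6 − 2q_i − Σ_{j≠i} q_j = 0.
In a symmetric equilibrium every exporter chooses the same q, so Σ_{j≠i} q_j = 3q. The condition becomes 77.6 − 5q = 0, giving q = 77.6/5 = 15.52.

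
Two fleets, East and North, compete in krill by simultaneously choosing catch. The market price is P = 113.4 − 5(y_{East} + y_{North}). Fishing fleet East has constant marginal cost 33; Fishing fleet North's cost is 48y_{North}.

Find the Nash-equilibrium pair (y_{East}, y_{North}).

6.36, 3.36

Fishing fleet East's profit: π = y_{East}(113.4 − 5(y_{East} + y_{North})) − 33y_{East}.
∂π/∂y_{East} = 80.4 − 10y_{East} − 5y_{North} = 0, so y_{East} = 8.04 − 0.5y_{North}.
By the same steps for North: y_{North} = 6.54 − 0.5y_{East}.
Plugging y_{North} into East's best response: y_{East} = 8.04 − 0.5(6.54 − 0.5y_{East}) ⇒ 0.75y_{East} = 4.77, so y_{East} = 6.36.
Then y_{North} = 6.54 − 0.5·6.36 = 3.36.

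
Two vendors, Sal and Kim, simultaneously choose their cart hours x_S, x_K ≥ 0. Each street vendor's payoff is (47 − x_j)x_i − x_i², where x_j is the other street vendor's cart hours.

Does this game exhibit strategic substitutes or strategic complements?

strategic substitutes

Sal's payoff is (47 − x_K)x_S − x_S².
∂π/∂x_S = 47 − x_K − 2x_S = 0, so x_S = 23.5 − 0.5x_K.
The best-response slope dx_S/dx_K = −0.5 < 0: the reaction function is downward-sloping, so the choices are strategic substitutes.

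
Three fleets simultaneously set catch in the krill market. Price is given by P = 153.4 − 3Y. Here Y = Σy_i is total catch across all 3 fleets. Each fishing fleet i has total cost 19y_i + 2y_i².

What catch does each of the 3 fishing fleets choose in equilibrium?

A representative fishing fleet's profit is π_i = y_i(153.4 − 3Y) − 19y_i − 2y_i², with Y = y_i + Σ_{j≠i} y_j.
First-order condition: 134.4 − 10y_i − 3Σ_{j≠i} y_j = 0.
In a symmetric equilibrium every fishing fleet chooses the same y, so Σ_{j≠i} y_j = 2y. The condition becomes 134.4 − 16y = 0, giving y = 134.4/16 = 8.4.

8.4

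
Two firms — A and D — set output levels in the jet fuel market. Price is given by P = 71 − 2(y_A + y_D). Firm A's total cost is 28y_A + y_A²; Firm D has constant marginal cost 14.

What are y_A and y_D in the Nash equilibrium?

2.9, 12.8

Firm A's profit: π = y_A(71 − 2(y_A + y_D)) − 28y_A − y_A².
∂π/∂y_A = 43 − 6y_A − 2y_D = 0, so y_A = 43/6 − (1/3)y_D.
For D: ∂π/∂y_D = 57 − 4y_D − 2y_A = 0 ⇒ y_D = 14.25 − 0.5y_A.
Plugging y_D into A's best response: y_A = 43/6 − (1/3)(14.25 − 0.5y_A) ⇒ (5/6)y_A = 29/12, so y_A = 2.9.
Then y_D = 14.25 − 0.5·2.9 = 12.8.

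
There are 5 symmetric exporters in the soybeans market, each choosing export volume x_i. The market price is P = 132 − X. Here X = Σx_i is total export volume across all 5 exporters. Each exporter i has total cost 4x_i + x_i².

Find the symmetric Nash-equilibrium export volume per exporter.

A representative exporter's profit is π_i = x_i(132 − X) − 4x_i − x_i², with X = x_i + Σ_{j≠i} x_j.
First-order condition: 128 − 4x_i − Σ_{j≠i} x_j = 0.
Imposing symmetry (x_j = x for all j) turns Σ_{j≠i} x_j into 4x, so 128 = 8x and x = 16.

16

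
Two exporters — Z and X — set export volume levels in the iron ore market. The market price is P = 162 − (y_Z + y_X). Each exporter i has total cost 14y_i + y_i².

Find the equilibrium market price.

Exporter Z's profit: π = y_Z(162 − (y_Z + y_X)) − 14y_Z − y_Z².
∂π/∂y_Z = 148 − 4y_Z − y_X = 0, so y_Z = 37 − 0.25y_X.
The game is symmetric, so in equilibrium y_X = y_Z: the reaction function gives 1.25y_Z = 37, hence y_Z = 29.6.
Equilibrium price: P = 162 − 59.2 = 102.8.

102.8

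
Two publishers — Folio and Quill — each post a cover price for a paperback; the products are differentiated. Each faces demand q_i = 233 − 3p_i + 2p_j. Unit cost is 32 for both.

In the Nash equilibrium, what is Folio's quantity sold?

Folio's profit: π = (p_{Folio} − 32)(233 − 3p_{Folio} + 2p_{Quill}).
∂π/∂p_{Folio} = 329 − 6p_{Folio} + 2p_{Quill} = 0 ⇒ p_{Folio} = 329/6 + (1/3)p_{Quill}.
By symmetry p_{Quill} = p_{Folio}; substituting into the reaction function, (2/3)p_{Folio} = 329/6 and p_{Folio} = 82.25.
q_{Folio} = 233 − 3·82.25 + 2·82.25 = 150.75.

150.75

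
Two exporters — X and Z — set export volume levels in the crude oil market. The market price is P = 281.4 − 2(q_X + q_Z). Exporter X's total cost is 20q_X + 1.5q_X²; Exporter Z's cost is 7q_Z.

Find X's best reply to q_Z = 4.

36.2

Exporter X's profit: π = q_X(281.4 − 2(q_X + q_Z)) − 20q_X − 1.5q_X².
∂π/∂q_X = 261.4 − 7q_X − 2q_Z = 0, so q_X = 1307/35 − (2/7)q_Z.
At q_Z = 4: q_X = 1307/35 − (2/7)·4 = 36.2.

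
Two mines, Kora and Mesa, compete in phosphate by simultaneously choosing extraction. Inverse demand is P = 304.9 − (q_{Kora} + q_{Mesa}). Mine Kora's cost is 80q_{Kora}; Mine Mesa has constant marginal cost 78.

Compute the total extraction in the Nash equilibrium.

150.6

Mine Kora's profit: π = q_{Kora}(304.9 − (q_{Kora} + q_{Mesa})) − 80q_{Kora}.
∂π/∂q_{Kora} = 224.9 − 2q_{Kora} − q_{Mesa} = 0, so q_{Kora} = 112.45 − 0.5q_{Mesa}.
By the same steps for Mesa: q_{Mesa} = 113.45 − 0.5q_{Kora}.
Substituting the second reaction function into the first: q_{Kora} = 112.45 − 0.5(113.45 − 0.5q_{Kora}), which gives 0.75q_{Kora} = 55.725 ⇒ q_{Kora} = 74.3.
Then q_{Mesa} = 113.45 − 0.5·74.3 = 76.3.
Total extraction: 74.3 + 76.3 = 150.6.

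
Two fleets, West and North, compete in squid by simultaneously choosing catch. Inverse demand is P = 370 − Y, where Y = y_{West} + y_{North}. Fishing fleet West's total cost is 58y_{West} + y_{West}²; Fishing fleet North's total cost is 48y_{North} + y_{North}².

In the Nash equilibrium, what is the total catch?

126.8

Fishing fleet West's profit: π = y_{West}(370 − (y_{West} + y_{North})) − 58y_{West} − y_{West}².
∂π/∂y_{West} = 312 − 4y_{West} − y_{North} = 0, so y_{West} = 78 − 0.25y_{North}.
By the same steps for North: y_{North} = 80.5 − 0.25y_{West}.
Solving the two reaction functions simultaneously: (1 − (−0.25)(−0.25))y_{West} = 78 − 0.25·80.5, so 0.9375y_{West} = 57.875 and y_{West} = 926/15.
Then y_{North} = 80.5 − 0.25·(926/15) = 976/15.
Total catch: 926/15 + 976/15 = 126.8.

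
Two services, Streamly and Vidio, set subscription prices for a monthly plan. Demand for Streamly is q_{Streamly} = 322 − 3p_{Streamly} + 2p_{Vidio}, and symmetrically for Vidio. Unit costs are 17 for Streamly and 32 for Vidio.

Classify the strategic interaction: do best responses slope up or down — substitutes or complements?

strategic complements

Streamly's profit: π = (p_{Streamly} − 17)(322 − 3p_{Streamly} + 2p_{Vidio}).
∂π/∂p_{Streamly} = 373 − 6p_{Streamly} + 2p_{Vidio} = 0 ⇒ p_{Streamly} = 373/6 + (1/3)p_{Vidio}.
The best-response slope dp_{Streamly}/dp_{Vidio} = 1/3 > 0: the reaction function is upward-sloping, so the choices are strategic complements.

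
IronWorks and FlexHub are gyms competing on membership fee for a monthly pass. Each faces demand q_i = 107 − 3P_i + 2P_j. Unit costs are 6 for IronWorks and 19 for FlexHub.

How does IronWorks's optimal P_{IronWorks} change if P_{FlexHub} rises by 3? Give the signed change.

IronWorks's profit: π = (P_{IronWorks} − 6)(107 − 3P_{IronWorks} + 2P_{FlexHub}).
∂π/∂P_{IronWorks} = 125 − 6P_{IronWorks} + 2P_{FlexHub} = 0 ⇒ P_{IronWorks} = 125/6 + (1/3)P_{FlexHub}.
The reaction-function slope is 1/3, so a 3-unit rise in P_{FlexHub} moves P_{IronWorks} by 1/3 × 3 = 1. IronWorks's best response rises — the actions are strategic complements.

1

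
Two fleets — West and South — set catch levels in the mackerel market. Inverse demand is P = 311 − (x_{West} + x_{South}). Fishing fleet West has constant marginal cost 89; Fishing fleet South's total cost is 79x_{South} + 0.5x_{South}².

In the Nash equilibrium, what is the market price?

175.8

Fishing fleet West's profit: π = x_{West}(311 − (x_{West} + x_{South})) − 89x_{West}.
∂π/∂x_{West} = 222 − 2x_{West} − x_{South} = 0, so x_{West} = 111 − 0.5x_{South}.
For South: ∂π/∂x_{South} = 232 − 3x_{South} − x_{West} = 0 ⇒ x_{South} = 232/3 − (1/3)x_{West}.
Plugging x_{South} into West's best response: x_{West} = 111 − 0.5(232/3 − (1/3)x_{West}) ⇒ (5/6)x_{West} = 217/3, so x_{West} = 86.8.
Then x_{South} = 232/3 − (1/3)·86.8 = 48.4.
Equilibrium price: P = 311 − 135.2 = 175.8.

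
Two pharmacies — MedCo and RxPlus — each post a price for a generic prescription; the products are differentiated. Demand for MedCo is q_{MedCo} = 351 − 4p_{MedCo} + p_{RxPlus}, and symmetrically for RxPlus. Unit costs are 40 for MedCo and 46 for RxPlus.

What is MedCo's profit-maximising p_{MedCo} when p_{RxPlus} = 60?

71.375

MedCo's profit: π = (p_{MedCo} − 40)(351 − 4p_{MedCo} + p_{RxPlus}).
∂π/∂p_{MedCo} = 511 − 8p_{MedCo} + p_{RxPlus} = 0 ⇒ p_{MedCo} = 63.875 + 0.125p_{RxPlus}.
At p_{RxPlus} = 60: p_{MedCo} = 63.875 + 0.125·60 = 71.375.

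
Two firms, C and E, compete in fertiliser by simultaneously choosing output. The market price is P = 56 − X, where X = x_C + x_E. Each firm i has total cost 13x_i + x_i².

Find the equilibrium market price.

Firm C's profit: π = x_C(56 − (x_C + x_E)) − 13x_C − x_C².
∂π/∂x_C = 43 − 4x_C − x_E = 0, so x_C = 10.75 − 0.25x_E.
The game is symmetric, so in equilibrium x_E = x_C: the reaction function gives 1.25x_C = 10.75, hence x_C = 8.6.
Equilibrium price: P = 56 − 17.2 = 38.8.

38.8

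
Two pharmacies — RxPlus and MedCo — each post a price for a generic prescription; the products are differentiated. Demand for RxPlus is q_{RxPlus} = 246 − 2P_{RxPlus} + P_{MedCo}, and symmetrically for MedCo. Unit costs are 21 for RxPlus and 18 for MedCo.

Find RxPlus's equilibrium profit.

RxPlus's profit: π = (P_{RxPlus} − 21)(246 − 2P_{RxPlus} + P_{MedCo}).
∂π/∂P_{RxPlus} = 288 − 4P_{RxPlus} + P_{MedCo} = 0 ⇒ P_{RxPlus} = 72 + 0.25P_{MedCo}.
Similarly P_{MedCo} = 70.5 + 0.25P_{RxPlus}.
Plugging P_{MedCo} into RxPlus's best response: P_{RxPlus} = 72 + 0.25(70.5 + 0.25P_{RxPlus}) ⇒ 0.9375P_{RxPlus} = 89.625, so P_{RxPlus} = 95.6.
Then P_{MedCo} = 70.5 + 0.25·95.6 = 94.4.
q_{RxPlus} = 246 − 2·95.6 + 94.4 = 149.2.
Profit = (95.6 − 21)·149.2 = 11130.32.

11130.32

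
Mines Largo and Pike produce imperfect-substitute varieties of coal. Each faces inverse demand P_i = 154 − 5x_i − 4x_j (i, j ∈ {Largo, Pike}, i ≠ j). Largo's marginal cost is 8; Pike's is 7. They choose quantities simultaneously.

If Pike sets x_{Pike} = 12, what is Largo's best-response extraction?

9.8

Mine Largo's profit: π = x_{Largo}(154 − 5x_{Largo} − 4x_{Pike}) − 8x_{Largo}.
∂π/∂x_{Largo} = 146 − 10x_{Largo} − 4x_{Pike} = 0 ⇒ x_{Largo} = 14.6 − 0.4x_{Pike}.
At x_{Pike} = 12: x_{Largo} = 14.6 − 0.4·12 = 9.8.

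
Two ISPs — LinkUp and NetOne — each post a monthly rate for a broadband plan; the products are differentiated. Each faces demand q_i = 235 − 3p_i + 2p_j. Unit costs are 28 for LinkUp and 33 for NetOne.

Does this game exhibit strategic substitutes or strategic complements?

LinkUp's profit: π = (p_{LinkUp} − 28)(235 − 3p_{LinkUp} + 2p_{NetOne}).
∂π/∂p_{LinkUp} = 319 − 6p_{LinkUp} + 2p_{NetOne} = 0 ⇒ p_{LinkUp} = 319/6 + (1/3)p_{NetOne}.
The best-response slope dp_{LinkUp}/dp_{NetOne} = 1/3 > 0: the reaction function is upward-sloping, so the choices are strategic complements.

strategic complements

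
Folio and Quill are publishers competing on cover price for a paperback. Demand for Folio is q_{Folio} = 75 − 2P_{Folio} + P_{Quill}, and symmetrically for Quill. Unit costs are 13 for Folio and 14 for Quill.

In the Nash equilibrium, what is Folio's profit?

Folio's profit: π = (P_{Folio} − 13)(75 − 2P_{Folio} + P_{Quill}).
∂π/∂P_{Folio} = 101 − 4P_{Folio} + P_{Quill} = 0 ⇒ P_{Folio} = 25.25 + 0.25P_{Quill}.
Similarly P_{Quill} = 25.75 + 0.25P_{Folio}.
Solving the two reaction functions simultaneously: (1 − (0.25)(0.25))P_{Folio} = 25.25 + 0.25·25.75, so 0.9375P_{Folio} = 31.6875 and P_{Folio} = 33.8.
Then P_{Quill} = 25.75 + 0.25·33.8 = 34.2.
q_{Folio} = 75 − 2·33.8 + 34.2 = 41.6.
Profit = (33.8 − 13)·41.6 = 865.28.

865.28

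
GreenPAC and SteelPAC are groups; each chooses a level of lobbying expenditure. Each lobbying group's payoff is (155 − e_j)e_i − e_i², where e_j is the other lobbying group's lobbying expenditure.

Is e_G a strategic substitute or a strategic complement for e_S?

strategic substitutes

GreenPAC's payoff is (155 − e_S)e_G − e_G².
∂π/∂e_G = 155 − e_S − 2e_G = 0, so e_G = 77.5 − 0.5e_S.
The best-response slope de_G/de_S = −0.5 < 0: the reaction function is downward-sloping, so the choices are strategic substitutes.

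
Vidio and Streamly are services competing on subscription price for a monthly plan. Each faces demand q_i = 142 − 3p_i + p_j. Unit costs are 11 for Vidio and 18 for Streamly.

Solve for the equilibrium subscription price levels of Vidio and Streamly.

35.6, 38.6

Vidio's profit: π = (p_{Vidio} − 11)(142 − 3p_{Vidio} + p_{Streamly}).
∂π/∂p_{Vidio} = 175 − 6p_{Vidio} + p_{Streamly} = 0 ⇒ p_{Vidio} = 175/6 + (1/6)p_{Streamly}.
Similarly p_{Streamly} = 98/3 + (1/6)p_{Vidio}.
Solving the two reaction functions simultaneously: (1 − (1/6)(1/6))p_{Vidio} = 175/6 + (1/6)·(98/3), so (35/36)p_{Vidio} = 623/18 and p_{Vidio} = 35.6.
Then p_{Streamly} = 98/3 + (1/6)·35.6 = 38.6.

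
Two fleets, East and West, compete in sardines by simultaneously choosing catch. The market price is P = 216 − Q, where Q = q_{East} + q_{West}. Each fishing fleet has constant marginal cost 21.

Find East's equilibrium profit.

4225

Fishing fleet East's profit: π = q_{East}(216 − (q_{East} + q_{West})) − 21q_{East}.
∂π/∂q_{East} = 195 − 2q_{East} − q_{West} = 0, so q_{East} = 97.5 − 0.5q_{West}.
Setting q_{East} = q_{West} in the reaction function: q_{East} = 97.5 − 0.5q_{East}, so q_{East} = 97.5 / 1.5 = 65.
Price P = 216 − 130 = 86.
East's profit: (86 − 21)·65 = 4225.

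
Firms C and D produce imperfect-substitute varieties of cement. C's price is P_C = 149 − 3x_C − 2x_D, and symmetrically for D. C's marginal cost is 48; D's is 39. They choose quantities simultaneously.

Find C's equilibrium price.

Firm C's profit: π = x_C(149 − 3x_C − 2x_D) − 48x_C.
∂π/∂x_C = 101 − 6x_C − 2x_D = 0 ⇒ x_C = 101/6 − (1/3)x_D.
Similarly x_D = 55/3 − (1/3)x_C.
Solving the two reaction functions simultaneously: (1 − (−1/3)(−1/3))x_C = 101/6 − (1/3)·(55/3), so (8/9)x_C = 193/18 and x_C = 12.0625.
Then x_D = 55/3 − (1/3)·12.0625 = 14.3125.
P_C = 149 − 3·12.0625 − 2·14.3125 = 84.1875.

84.1875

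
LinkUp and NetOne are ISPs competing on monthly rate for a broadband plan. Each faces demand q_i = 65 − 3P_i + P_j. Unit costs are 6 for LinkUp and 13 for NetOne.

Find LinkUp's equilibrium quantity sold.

LinkUp's profit: π = (P_{LinkUp} − 6)(65 − 3P_{LinkUp} + P_{NetOne}).
∂π/∂P_{LinkUp} = 83 − 6P_{LinkUp} + P_{NetOne} = 0 ⇒ P_{LinkUp} = 83/6 + (1/6)P_{NetOne}.
Similarly P_{NetOne} = 52/3 + (1/6)P_{LinkUp}.
Substituting the second reaction function into the first: P_{LinkUp} = 83/6 + (1/6)(52/3 + (1/6)P_{LinkUp}), which gives (35/36)P_{LinkUp} = 301/18 ⇒ P_{LinkUp} = 17.2.
Then P_{NetOne} = 52/3 + (1/6)·17.2 = 20.2.
q_{LinkUp} = 65 − 3·17.2 + 20.2 = 33.6.

33.6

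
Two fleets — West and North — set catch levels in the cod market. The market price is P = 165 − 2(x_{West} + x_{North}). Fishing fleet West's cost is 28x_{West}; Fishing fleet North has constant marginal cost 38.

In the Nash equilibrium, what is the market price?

77

Fishing fleet West's profit: π = x_{West}(165 − 2(x_{West} + x_{North})) − 28x_{West}.
∂π/∂x_{West} = 137 − 4x_{West} − 2x_{North} = 0, so x_{West} = 34.25 − 0.5x_{North}.
By the same steps for North: x_{North} = 31.75 − 0.5x_{West}.
Plugging x_{North} into West's best response: x_{West} = 34.25 − 0.5(31.75 − 0.5x_{West}) ⇒ 0.75x_{West} = 18.375, so x_{West} = 24.5.
Then x_{North} = 31.75 − 0.5·24.5 = 19.5.
Equilibrium price: P = 165 − 2·44 = 77.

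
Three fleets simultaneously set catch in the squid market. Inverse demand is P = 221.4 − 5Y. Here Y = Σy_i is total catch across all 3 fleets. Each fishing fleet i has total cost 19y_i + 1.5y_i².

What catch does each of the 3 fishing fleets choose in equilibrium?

A representative fishing fleet's profit is π_i = y_i(221.4 − 5Y) − 19y_i − 1.5y_i², with Y = y_i + Σ_{j≠i} y_j.
First-order condition: 202.4 − 13y_i − 5Σ_{j≠i} y_j = 0.
With identical fishing fleets, set every y_j = y: then 202.4 − 13y − 10y = 0, i.e. y = 202.4/23 = 8.8.

8.8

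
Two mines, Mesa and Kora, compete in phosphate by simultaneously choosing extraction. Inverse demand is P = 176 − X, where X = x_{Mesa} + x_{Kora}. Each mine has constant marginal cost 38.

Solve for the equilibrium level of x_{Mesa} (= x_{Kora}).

46

Mine Mesa's profit: π = x_{Mesa}(176 − (x_{Mesa} + x_{Kora})) − 38x_{Mesa}.
∂π/∂x_{Mesa} = 138 − 2x_{Mesa} − x_{Kora} = 0, so x_{Mesa} = 69 − 0.5x_{Kora}.
The game is symmetric, so in equilibrium x_{Kora} = x_{Mesa}: the reaction function gives 1.5x_{Mesa} = 69, hence x_{Mesa} = 46.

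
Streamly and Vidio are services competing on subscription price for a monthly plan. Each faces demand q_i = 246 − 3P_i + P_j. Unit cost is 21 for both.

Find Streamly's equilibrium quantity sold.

122.4

Streamly's profit: π = (P_{Streamly} − 21)(246 − 3P_{Streamly} + P_{Vidio}).
∂π/∂P_{Streamly} = 309 − 6P_{Streamly} + P_{Vidio} = 0 ⇒ P_{Streamly} = 51.5 + (1/6)P_{Vidio}.
The game is symmetric, so in equilibrium P_{Vidio} = P_{Streamly}: the reaction function gives (5/6)P_{Streamly} = 51.5, hence P_{Streamly} = 61.8.
q_{Streamly} = 246 − 3·61.8 + 61.8 = 122.4.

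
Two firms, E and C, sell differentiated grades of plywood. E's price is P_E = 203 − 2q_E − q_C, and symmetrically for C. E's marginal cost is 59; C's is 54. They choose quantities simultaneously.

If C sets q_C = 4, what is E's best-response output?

Firm E's profit: π = q_E(203 − 2q_E − q_C) − 59q_E.
∂π/∂q_E = 144 − 4q_E − q_C = 0 ⇒ q_E = 36 − 0.25q_C.
At q_C = 4: q_E = 36 − 0.25·4 = 35.

35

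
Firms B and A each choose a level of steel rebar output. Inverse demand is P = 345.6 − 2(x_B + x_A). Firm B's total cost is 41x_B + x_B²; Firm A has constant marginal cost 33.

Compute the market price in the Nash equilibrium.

159.64

Firm B's profit: π = x_B(345.6 − 2(x_B + x_A)) − 41x_B − x_B².
∂π/∂x_B = 304.6 − 6x_B − 2x_A = 0, so x_B = 1523/30 − (1/3)x_A.
For A: ∂π/∂x_A = 312.6 − 4x_A − 2x_B = 0 ⇒ x_A = 78.15 − 0.5x_B.
Plugging x_A into B's best response: x_B = 1523/30 − (1/3)(78.15 − 0.5x_B) ⇒ (5/6)x_B = 1483/60, so x_B = 29.66.
Then x_A = 78.15 − 0.5·29.66 = 63.32.
Equilibrium price: P = 345.6 − 2·92.98 = 159.64.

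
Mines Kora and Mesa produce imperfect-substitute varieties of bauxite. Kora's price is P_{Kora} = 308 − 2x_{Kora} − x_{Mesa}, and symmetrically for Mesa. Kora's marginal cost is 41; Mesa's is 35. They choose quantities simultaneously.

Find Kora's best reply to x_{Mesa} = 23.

61

Mine Kora's profit: π = x_{Kora}(308 − 2x_{Kora} − x_{Mesa}) − 41x_{Kora}.
∂π/∂x_{Kora} = 267 − 4x_{Kora} − x_{Mesa} = 0 ⇒ x_{Kora} = 66.75 − 0.25x_{Mesa}.
At x_{Mesa} = 23: x_{Kora} = 66.75 − 0.25·23 = 61.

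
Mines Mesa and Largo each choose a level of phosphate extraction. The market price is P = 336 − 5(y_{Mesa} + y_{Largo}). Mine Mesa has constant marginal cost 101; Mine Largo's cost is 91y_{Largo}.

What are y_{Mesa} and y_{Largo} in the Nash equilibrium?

15, 17

Mine Mesa's profit: π = y_{Mesa}(336 − 5(y_{Mesa} + y_{Largo})) − 101y_{Mesa}.
∂π/∂y_{Mesa} = 235 − 10y_{Mesa} − 5y_{Largo} = 0, so y_{Mesa} = 23.5 − 0.5y_{Largo}.
By the same steps for Largo: y_{Largo} = 24.5 − 0.5y_{Mesa}.
Plugging y_{Largo} into Mesa's best response: y_{Mesa} = 23.5 − 0.5(24.5 − 0.5y_{Mesa}) ⇒ 0.75y_{Mesa} = 11.25, so y_{Mesa} = 15.
Then y_{Largo} = 24.5 − 0.5·15 = 17.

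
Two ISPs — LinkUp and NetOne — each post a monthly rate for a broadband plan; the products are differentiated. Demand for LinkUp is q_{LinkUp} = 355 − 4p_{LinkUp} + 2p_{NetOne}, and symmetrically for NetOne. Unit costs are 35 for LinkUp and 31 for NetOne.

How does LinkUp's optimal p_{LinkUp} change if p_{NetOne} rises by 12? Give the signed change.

LinkUp's profit: π = (p_{LinkUp} − 35)(355 − 4p_{LinkUp} + 2p_{NetOne}).
∂π/∂p_{LinkUp} = 495 − 8p_{LinkUp} + 2p_{NetOne} = 0 ⇒ p_{LinkUp} = 61.875 + 0.25p_{NetOne}.
The reaction-function slope is 0.25, so a 12-unit rise in p_{NetOne} moves p_{LinkUp} by 0.25 × 12 = 3. LinkUp's best response rises — the actions are strategic complements.

3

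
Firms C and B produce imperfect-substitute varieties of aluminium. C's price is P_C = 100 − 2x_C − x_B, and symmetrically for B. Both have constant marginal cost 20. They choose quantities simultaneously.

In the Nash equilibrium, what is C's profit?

512

Firm C's profit: π = x_C(100 − 2x_C − x_B) − 20x_C.
∂π/∂x_C = 80 − 4x_C − x_B = 0 ⇒ x_C = 20 − 0.25x_B.
The game is symmetric, so in equilibrium x_B = x_C: the reaction function gives 1.25x_C = 20, hence x_C = 16.
P_C = 100 − 2·16 − 16 = 52.
Profit = (52 − 20)·16 = 512.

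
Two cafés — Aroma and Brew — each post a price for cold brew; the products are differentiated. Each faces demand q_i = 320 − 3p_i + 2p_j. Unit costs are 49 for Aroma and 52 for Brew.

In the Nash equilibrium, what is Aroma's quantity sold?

204.9375

Aroma's profit: π = (p_{Aroma} − 49)(320 − 3p_{Aroma} + 2p_{Brew}).
∂π/∂p_{Aroma} = 467 − 6p_{Aroma} + 2p_{Brew} = 0 ⇒ p_{Aroma} = 467/6 + (1/3)p_{Brew}.
Similarly p_{Brew} = 238/3 + (1/3)p_{Aroma}.
Substituting the second reaction function into the first: p_{Aroma} = 467/6 + (1/3)(238/3 + (1/3)p_{Aroma}), which gives (8/9)p_{Aroma} = 1877/18 ⇒ p_{Aroma} = 117.3125.
Then p_{Brew} = 238/3 + (1/3)·117.3125 = 118.4375.
q_{Aroma} = 320 − 3·117.3125 + 2·118.4375 = 204.9375.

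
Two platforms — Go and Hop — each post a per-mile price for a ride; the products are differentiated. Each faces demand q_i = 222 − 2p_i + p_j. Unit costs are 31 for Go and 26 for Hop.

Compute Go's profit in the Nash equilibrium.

Go's profit: π = (p_{Go} − 31)(222 − 2p_{Go} + p_{Hop}).
∂π/∂p_{Go} = 284 − 4p_{Go} + p_{Hop} = 0 ⇒ p_{Go} = 71 + 0.25p_{Hop}.
Similarly p_{Hop} = 68.5 + 0.25p_{Go}.
Plugging p_{Hop} into Go's best response: p_{Go} = 71 + 0.25(68.5 + 0.25p_{Go}) ⇒ 0.9375p_{Go} = 88.125, so p_{Go} = 94.
Then p_{Hop} = 68.5 + 0.25·94 = 92.
q_{Go} = 222 − 2·94 + 92 = 126.
Profit = (94 − 31)·126 = 7938.

7938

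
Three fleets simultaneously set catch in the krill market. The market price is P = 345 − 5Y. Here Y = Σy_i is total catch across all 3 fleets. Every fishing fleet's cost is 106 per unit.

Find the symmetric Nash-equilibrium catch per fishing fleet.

11.95

A representative fishing fleet's profit is π_i = y_i(345 − 5Y) − 106y_i, with Y = y_i + Σ_{j≠i} y_j.
First-order condition: 239 − 10y_i − 5Σ_{j≠i} y_j = 0.
In a symmetric equilibrium every fishing fleet chooses the same y, so Σ_{j≠i} y_j = 2y. The condition becomes 239 − 20y = 0, giving y = 239/20 = 11.95.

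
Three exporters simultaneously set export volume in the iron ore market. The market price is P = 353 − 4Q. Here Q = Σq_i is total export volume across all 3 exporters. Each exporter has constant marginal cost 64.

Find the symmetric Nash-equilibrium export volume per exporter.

A representative exporter's profit is π_i = q_i(353 − 4Q) − 64q_i, with Q = q_i + Σ_{j≠i} q_j.
First-order condition: 289 − 8q_i − 4Σ_{j≠i} q_j = 0.
In a symmetric equilibrium every exporter chooses the same q, so Σ_{j≠i} q_j = 2q. The condition becomes 289 − 16q = 0, giving q = 289/16 = 18.0625.

18.0625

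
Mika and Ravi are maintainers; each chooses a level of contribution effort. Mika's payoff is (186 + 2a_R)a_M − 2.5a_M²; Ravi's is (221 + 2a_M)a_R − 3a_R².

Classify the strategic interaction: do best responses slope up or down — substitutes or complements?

strategic complements

Expanding Mika's payoff: 186a_M + 2a_Ra_M − 2.5a_M².
∂π/∂a_M = 186 + 2a_R − 5a_M = 0, so a_M = 37.2 + 0.4a_R.
The best-response slope da_M/da_R = 0.4 > 0: the reaction function is upward-sloping, so the choices are strategic complements.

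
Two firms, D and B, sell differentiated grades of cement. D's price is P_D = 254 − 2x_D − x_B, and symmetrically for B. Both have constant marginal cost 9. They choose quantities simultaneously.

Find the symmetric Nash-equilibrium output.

49

Firm D's profit: π = x_D(254 − 2x_D − x_B) − 9x_D.
∂π/∂x_D = 245 − 4x_D − x_B = 0 ⇒ x_D = 61.25 − 0.25x_B.
By symmetry x_B = x_D; substituting into the reaction function, 1.25x_D = 61.25 and x_D = 49.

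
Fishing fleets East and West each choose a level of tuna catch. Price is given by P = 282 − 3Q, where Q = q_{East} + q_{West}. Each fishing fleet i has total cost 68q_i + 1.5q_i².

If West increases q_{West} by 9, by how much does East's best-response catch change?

Fishing fleet East's profit: π = q_{East}(282 − 3(q_{East} + q_{West})) − 68q_{East} − 1.5q_{East}².
∂π/∂q_{East} = 214 − 9q_{East} − 3q_{West} = 0, so q_{East} = 214/9 − (1/3)q_{West}.
The reaction-function slope is −1/3, so a 9-unit rise in q_{West} moves q_{East} by −1/3 × 9 = −3. East's best response falls — the actions are strategic substitutes.

-3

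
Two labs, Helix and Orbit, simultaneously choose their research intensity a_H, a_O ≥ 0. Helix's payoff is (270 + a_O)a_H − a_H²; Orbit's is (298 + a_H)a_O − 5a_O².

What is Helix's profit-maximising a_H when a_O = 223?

246.5

Expanding Helix's payoff: 270a_H + a_Oa_H − a_H².
∂π/∂a_H = 270 + a_O − 2a_H = 0, so a_H = 135 + 0.5a_O.
At a_O = 223: a_H = 135 + 0.5·223 = 246.5.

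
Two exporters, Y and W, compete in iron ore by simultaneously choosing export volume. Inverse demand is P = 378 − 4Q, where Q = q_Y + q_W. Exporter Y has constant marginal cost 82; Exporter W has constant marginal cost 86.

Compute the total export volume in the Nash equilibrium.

49

Exporter Y's profit: π = q_Y(378 − 4(q_Y + q_W)) − 82q_Y.
∂π/∂q_Y = 296 − 8q_Y − 4q_W = 0, so q_Y = 37 − 0.5q_W.
By the same steps for W: q_W = 36.5 − 0.5q_Y.
Solving the two reaction functions simultaneously: (1 − (−0.5)(−0.5))q_Y = 37 − 0.5·36.5, so 0.75q_Y = 18.75 and q_Y = 25.
Then q_W = 36.5 − 0.5·25 = 24.
Total export volume: 25 + 24 = 49.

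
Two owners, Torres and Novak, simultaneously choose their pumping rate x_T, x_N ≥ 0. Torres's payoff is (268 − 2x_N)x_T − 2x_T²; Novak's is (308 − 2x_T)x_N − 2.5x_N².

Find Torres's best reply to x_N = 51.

41.5

Expanding Torres's payoff: 268x_T − 2x_Nx_T − 2x_T².
∂π/∂x_T = 268 − 2x_N − 4x_T = 0, so x_T = 67 − 0.5x_N.
At x_N = 51: x_T = 67 − 0.5·51 = 41.5.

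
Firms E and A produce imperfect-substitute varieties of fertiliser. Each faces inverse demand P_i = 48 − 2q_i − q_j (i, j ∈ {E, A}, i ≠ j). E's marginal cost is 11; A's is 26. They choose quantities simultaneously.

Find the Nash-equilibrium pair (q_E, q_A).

Firm E's profit: π = q_E(48 − 2q_E − q_A) − 11q_E.
∂π/∂q_E = 37 − 4q_E − q_A = 0 ⇒ q_E = 9.25 − 0.25q_A.
Similarly q_A = 5.5 − 0.25q_E.
Substituting the second reaction function into the first: q_E = 9.25 − 0.25(5.5 − 0.25q_E), which gives 0.9375q_E = 7.875 ⇒ q_E = 8.4.
Then q_A = 5.5 − 0.25·8.4 = 3.4.

8.4, 3.4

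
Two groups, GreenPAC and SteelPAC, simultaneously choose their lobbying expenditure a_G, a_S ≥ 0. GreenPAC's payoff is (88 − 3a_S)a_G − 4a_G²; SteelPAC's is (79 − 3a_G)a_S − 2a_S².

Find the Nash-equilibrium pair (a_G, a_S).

Expanding GreenPAC's payoff: 88a_G − 3a_Sa_G − 4a_G².
∂π/∂a_G = 88 − 3a_S − 8a_G = 0, so a_G = 11 − 0.375a_S.
Likewise for SteelPAC: a_S = 19.75 − 0.75a_G.
Substituting the second reaction function into the first: a_G = 11 − 0.375(19.75 − 0.75a_G), which gives (23/32)a_G = 115/32 ⇒ a_G = 5.
Then a_S = 19.75 − 0.75·5 = 16.

5, 16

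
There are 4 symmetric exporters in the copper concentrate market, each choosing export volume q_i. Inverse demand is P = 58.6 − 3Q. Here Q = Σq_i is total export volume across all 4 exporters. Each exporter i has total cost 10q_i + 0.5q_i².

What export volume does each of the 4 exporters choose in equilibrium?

A representative exporter's profit is π_i = q_i(58.6 − 3Q) − 10q_i − 0.5q_i², with Q = q_i + Σ_{j≠i} q_j.
First-order condition: 48.6 − 7q_i − 3Σ_{j≠i} q_j = 0.
With identical exporters, set every q_j = q: then 48.6 − 7q − 9q = 0, i.e. q = 48.6/16 = 3.0375.

3.0375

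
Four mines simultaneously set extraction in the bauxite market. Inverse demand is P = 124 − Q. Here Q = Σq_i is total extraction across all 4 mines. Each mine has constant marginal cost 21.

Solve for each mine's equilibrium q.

20.6

A representative mine's profit is π_i = q_i(124 − Q) − 21q_i, with Q = q_i + Σ_{j≠i} q_j.
First-order condition: 103 − 2q_i − Σ_{j≠i} q_j = 0.
Imposing symmetry (q_j = q for all j) turns Σ_{j≠i} q_j into 3q, so 103 = 5q and q = 20.6.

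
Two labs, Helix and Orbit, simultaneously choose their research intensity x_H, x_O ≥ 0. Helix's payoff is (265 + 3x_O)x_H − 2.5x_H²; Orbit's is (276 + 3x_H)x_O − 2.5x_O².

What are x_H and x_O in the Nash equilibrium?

Expanding Helix's payoff: 265x_H + 3x_Ox_H − 2.5x_H².
∂π/∂x_H = 265 + 3x_O − 5x_H = 0, so x_H = 53 + 0.6x_O.
Likewise for Orbit: x_O = 55.2 + 0.6x_H.
Plugging x_O into Helix's best response: x_H = 53 + 0.6(55.2 + 0.6x_H) ⇒ 0.64x_H = 86.12, so x_H = 134.5625.
Then x_O = 55.2 + 0.6·134.5625 = 135.9375.

134.5625, 135.9375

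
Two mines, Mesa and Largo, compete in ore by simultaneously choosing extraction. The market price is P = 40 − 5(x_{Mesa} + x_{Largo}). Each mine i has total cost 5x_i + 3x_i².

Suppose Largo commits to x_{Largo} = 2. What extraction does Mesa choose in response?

1.5625

Mine Mesa's profit: π = x_{Mesa}(40 − 5(x_{Mesa} + x_{Largo})) − 5x_{Mesa} − 3x_{Mesa}².
∂π/∂x_{Mesa} = 35 − 16x_{Mesa} − 5x_{Largo} = 0, so x_{Mesa} = 2.1875 − 0.3125x_{Largo}.
At x_{Largo} = 2: x_{Mesa} = 2.1875 − 0.3125·2 = 1.5625.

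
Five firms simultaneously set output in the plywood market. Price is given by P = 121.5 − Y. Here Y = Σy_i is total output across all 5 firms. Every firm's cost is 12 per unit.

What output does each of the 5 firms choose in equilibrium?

18.25

A representative firm's profit is π_i = y_i(121.5 − Y) − 12y_i, with Y = y_i + Σ_{j≠i} y_j.
First-order condition: 109.5 − 2y_i − Σ_{j≠i} y_j = 0.
In a symmetric equilibrium every firm chooses the same y, so Σ_{j≠i} y_j = 4y. The condition becomes 109.5 − 6y = 0, giving y = 109.5/6 = 18.25.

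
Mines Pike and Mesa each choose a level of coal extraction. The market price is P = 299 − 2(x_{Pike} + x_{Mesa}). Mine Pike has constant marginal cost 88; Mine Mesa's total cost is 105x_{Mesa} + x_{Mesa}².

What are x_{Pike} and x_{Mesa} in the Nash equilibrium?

Mine Pike's profit: π = x_{Pike}(299 − 2(x_{Pike} + x_{Mesa})) − 88x_{Pike}.
∂π/∂x_{Pike} = 211 − 4x_{Pike} − 2x_{Mesa} = 0, so x_{Pike} = 52.75 − 0.5x_{Mesa}.
For Mesa: ∂π/∂x_{Mesa} = 194 − 6x_{Mesa} − 2x_{Pike} = 0 ⇒ x_{Mesa} = 97/3 − (1/3)x_{Pike}.
Plugging x_{Mesa} into Pike's best response: x_{Pike} = 52.75 − 0.5(97/3 − (1/3)x_{Pike}) ⇒ (5/6)x_{Pike} = 439/12, so x_{Pike} = 43.9.
Then x_{Mesa} = 97/3 − (1/3)·43.9 = 17.7.

43.9, 17.7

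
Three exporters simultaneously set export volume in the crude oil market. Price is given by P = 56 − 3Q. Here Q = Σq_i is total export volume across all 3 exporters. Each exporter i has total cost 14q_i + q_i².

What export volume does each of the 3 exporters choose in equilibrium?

3

A representative exporter's profit is π_i = q_i(56 − 3Q) − 14q_i − q_i², with Q = q_i + Σ_{j≠i} q_j.
First-order condition: 42 − 8q_i − 3Σ_{j≠i} q_j = 0.
Imposing symmetry (q_j = q for all j) turns Σ_{j≠i} q_j into 2q, so 42 = 14q and q = 3.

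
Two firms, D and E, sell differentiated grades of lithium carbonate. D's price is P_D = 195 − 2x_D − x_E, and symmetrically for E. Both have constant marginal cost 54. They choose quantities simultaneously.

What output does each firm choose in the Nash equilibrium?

28.2

Firm D's profit: π = x_D(195 − 2x_D − x_E) − 54x_D.
∂π/∂x_D = 141 − 4x_D − x_E = 0 ⇒ x_D = 35.25 − 0.25x_E.
Setting x_D = x_E in the reaction function: x_D = 35.25 − 0.25x_D, so x_D = 35.25 / 1.25 = 28.2.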